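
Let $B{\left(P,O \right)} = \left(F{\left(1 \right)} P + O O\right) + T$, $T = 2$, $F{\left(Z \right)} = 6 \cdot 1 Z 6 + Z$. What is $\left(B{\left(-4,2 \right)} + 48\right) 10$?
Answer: $-940$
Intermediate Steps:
$F{\left(Z \right)} = 37 Z$ ($F{\left(Z \right)} = 6 Z 6 + Z = 36 Z + Z = 37 Z$)
$B{\left(P,O \right)} = 2 + O^{2} + 37 P$ ($B{\left(P,O \right)} = \left(37 \cdot 1 P + O O\right) + 2 = \left(37 P + O^{2}\right) + 2 = \left(O^{2} + 37 P\right) + 2 = 2 + O^{2} + 37 P$)
$\left(B{\left(-4,2 \right)} + 48\right) 10 = \left(\left(2 + 2^{2} + 37 \left(-4\right)\right) + 48\right) 10 = \left(\left(2 + 4 - 148\right) + 48\right) 10 = \left(-142 + 48\right) 10 = \left(-94\right) 10 = -940$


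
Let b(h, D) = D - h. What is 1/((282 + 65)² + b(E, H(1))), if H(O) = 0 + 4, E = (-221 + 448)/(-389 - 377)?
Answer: 766/92236585 ≈ 8.3047e-6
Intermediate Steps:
E = -227/766 (E = 227/(-766) = 227*(-1/766) = -227/766 ≈ -0.29634)
H(O) = 4
1/((282 + 65)² + b(E, H(1))) = 1/((282 + 65)² + (4 - 1*(-227/766))) = 1/(347² + (4 + 227/766)) = 1/(120409 + 3291/766) = 1/(92236585/766) = 766/92236585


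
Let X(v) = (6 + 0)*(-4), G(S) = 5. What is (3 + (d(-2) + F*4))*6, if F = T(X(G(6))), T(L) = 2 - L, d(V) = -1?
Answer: 636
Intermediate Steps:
X(v) = -24 (X(v) = 6*(-4) = -24)
F = 26 (F = 2 - 1*(-24) = 2 + 24 = 26)
(3 + (d(-2) + F*4))*6 = (3 + (-1 + 26*4))*6 = (3 + (-1 + 104))*6 = (3 + 103)*6 = 106*6 = 636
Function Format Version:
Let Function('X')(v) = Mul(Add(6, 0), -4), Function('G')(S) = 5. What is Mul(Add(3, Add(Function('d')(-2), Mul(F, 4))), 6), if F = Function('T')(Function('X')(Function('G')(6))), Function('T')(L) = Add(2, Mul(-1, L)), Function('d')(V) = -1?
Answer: 636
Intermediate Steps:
Function('X')(v) = -24 (Function('X')(v) = Mul(6, -4) = -24)
F = 26 (F = Add(2, Mul(-1, -24)) = Add(2, 24) = 26)
Mul(Add(3, Add(Function('d')(-2), Mul(F, 4))), 6) = Mul(Add(3, Add(-1, Mul(26, 4))), 6) = Mul(Add(3, Add(-1, 104)), 6) = Mul(Add(3, 103), 6) = Mul(106, 6) = 636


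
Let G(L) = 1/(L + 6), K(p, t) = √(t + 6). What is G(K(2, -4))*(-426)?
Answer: -1278/17 + 213*√2/17 ≈ -57.457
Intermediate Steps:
K(p, t) = √(6 + t)
G(L) = 1/(6 + L)
G(K(2, -4))*(-426) = -426/(6 + √(6 - 4)) = -426/(6 + √2)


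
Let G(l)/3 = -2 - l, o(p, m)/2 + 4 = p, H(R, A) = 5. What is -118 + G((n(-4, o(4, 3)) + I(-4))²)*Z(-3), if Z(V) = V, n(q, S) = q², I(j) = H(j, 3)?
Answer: 3869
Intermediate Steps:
I(j) = 5
o(p, m) = -8 + 2*p
G(l) = -6 - 3*l (G(l) = 3*(-2 - l) = -6 - 3*l)
-118 + G((n(-4, o(4, 3)) + I(-4))²)*Z(-3) = -118 + (-6 - 3*((-4)² + 5)²)*(-3) = -118 + (-6 - 3*(16 + 5)²)*(-3) = -118 + (-6 - 3*21²)*(-3) = -118 + (-6 - 3*441)*(-3) = -118 + (-6 - 1323)*(-3) = -118 - 1329*(-3) = -118 + 3987 = 3869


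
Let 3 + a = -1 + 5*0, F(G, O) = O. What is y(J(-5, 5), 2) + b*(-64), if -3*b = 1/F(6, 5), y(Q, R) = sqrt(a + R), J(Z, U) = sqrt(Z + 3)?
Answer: 64/15 + I*sqrt(2) ≈ 4.2667 + 1.4142*I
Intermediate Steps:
a = -4 (a = -3 + (-1 + 5*0) = -3 + (-1 + 0) = -3 - 1 = -4)
J(Z, U) = sqrt(3 + Z)
y(Q, R) = sqrt(-4 + R)
b = -1/15 (b = -1/3/5 = -1/3*1/5 = -1/15 ≈ -0.066667)
y(J(-5, 5), 2) + b*(-64) = sqrt(-4 + 2) - 1/15*(-64) = sqrt(-2) + 64/15 = I*sqrt(2) + 64/15 = 64/15 + I*sqrt(2)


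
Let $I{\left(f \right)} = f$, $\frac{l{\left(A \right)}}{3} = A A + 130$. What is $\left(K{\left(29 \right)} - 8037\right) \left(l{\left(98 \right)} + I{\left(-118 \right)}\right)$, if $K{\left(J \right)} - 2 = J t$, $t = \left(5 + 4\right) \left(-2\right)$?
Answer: $-248871788$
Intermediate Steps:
$t = -18$ ($t = 9 \left(-2\right) = -18$)
$K{\left(J \right)} = 2 - 18 J$ ($K{\left(J \right)} = 2 + J \left(-18\right) = 2 - 18 J$)
$l{\left(A \right)} = 390 + 3 A^{2}$ ($l{\left(A \right)} = 3 \left(A A + 130\right) = 3 \left(A^{2} + 130\right) = 3 \left(130 + A^{2}\right) = 390 + 3 A^{2}$)
$\left(K{\left(29 \right)} - 8037\right) \left(l{\left(98 \right)} + I{\left(-118 \right)}\right) = \left(\left(2 - 522\right) - 8037\right) \left(\left(390 + 3 \cdot 98^{2}\right) - 118\right) = \left(\left(2 - 522\right) - 8037\right) \left(\left(390 + 3 \cdot 9604\right) - 118\right) = \left(-520 - 8037\right) \left(\left(390 + 28812\right) - 118\right) = - 8557 \left(29202 - 118\right) = \left(-8557\right) 29084 = -248871788$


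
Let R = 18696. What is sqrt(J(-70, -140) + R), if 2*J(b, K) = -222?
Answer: 3*sqrt(2065) ≈ 136.33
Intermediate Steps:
J(b, K) = -111 (J(b, K) = (1/2)*(-222) = -111)
sqrt(J(-70, -140) + R) = sqrt(-111 + 18696) = sqrt(18585) = 3*sqrt(2065)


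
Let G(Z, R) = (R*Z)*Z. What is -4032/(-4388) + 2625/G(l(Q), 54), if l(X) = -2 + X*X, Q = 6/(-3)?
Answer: 1032451/78984 ≈ 13.072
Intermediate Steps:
Q = -2 (Q = 6*(-⅓) = -2)
l(X) = -2 + X²
G(Z, R) = R*Z²
-4032/(-4388) + 2625/G(l(Q), 54) = -4032/(-4388) + 2625/((54*(-2 + (-2)²)²)) = -4032*(-1/4388) + 2625/((54*(-2 + 4)²)) = 1008/1097 + 2625/((54*2²)) = 1008/1097 + 2625/((54*4)) = 1008/1097 + 2625/216 = 1008/1097 + 2625*(1/216) = 1008/1097 + 875/72 = 1032451/78984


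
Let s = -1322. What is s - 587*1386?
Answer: -814904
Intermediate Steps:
s - 587*1386 = -1322 - 587*1386 = -1322 - 813582 = -814904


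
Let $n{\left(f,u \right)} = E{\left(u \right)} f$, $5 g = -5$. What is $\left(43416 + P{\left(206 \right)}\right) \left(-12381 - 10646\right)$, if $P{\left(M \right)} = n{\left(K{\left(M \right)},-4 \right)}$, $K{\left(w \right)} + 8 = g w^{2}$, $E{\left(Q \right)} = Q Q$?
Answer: $14637987576$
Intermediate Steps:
$E{\left(Q \right)} = Q^{2}$
$g = -1$ ($g = \frac{1}{5} \left(-5\right) = -1$)
$K{\left(w \right)} = -8 - w^{2}$
$n{\left(f,u \right)} = f u^{2}$ ($n{\left(f,u \right)} = u^{2} f = f u^{2}$)
$P{\left(M \right)} = -128 - 16 M^{2}$ ($P{\left(M \right)} = \left(-8 - M^{2}\right) \left(-4\right)^{2} = \left(-8 - M^{2}\right) 16 = -128 - 16 M^{2}$)
$\left(43416 + P{\left(206 \right)}\right) \left(-12381 - 10646\right) = \left(43416 - \left(128 + 16 \cdot 206^{2}\right)\right) \left(-12381 - 10646\right) = \left(43416 - 679104\right) \left(-23027\right) = \left(-635688\right) \left(-23027\right) = 14637987576$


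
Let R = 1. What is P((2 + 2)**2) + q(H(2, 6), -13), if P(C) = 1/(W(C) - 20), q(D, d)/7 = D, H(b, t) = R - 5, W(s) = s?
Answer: -113/4 ≈ -28.250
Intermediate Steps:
H(b, t) = -4 (H(b, t) = 1 - 5 = -4)
q(D, d) = 7*D
P(C) = 1/(-20 + C) (P(C) = 1/(C - 20) = 1/(-20 + C))
P((2 + 2)**2) + q(H(2, 6), -13) = 1/(-20 + (2 + 2)**2) + 7*(-4) = 1/(-20 + 4**2) - 28 = 1/(-20 + 16) - 28 = 1/(-4) - 28 = -1/4 - 28 = -113/4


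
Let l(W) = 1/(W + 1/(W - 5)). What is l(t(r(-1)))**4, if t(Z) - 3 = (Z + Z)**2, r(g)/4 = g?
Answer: 14776336/298046559200625 ≈ 4.9577e-8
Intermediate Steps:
r(g) = 4*g
t(Z) = 3 + 4*Z**2 (t(Z) = 3 + (Z + Z)**2 = 3 + (2*Z)**2 = 3 + 4*Z**2)
l(W) = 1/(W + 1/(-5 + W))
l(t(r(-1)))**4 = ((-5 + (3 + 4*(4*(-1))**2))/(1 + (3 + 4*(4*(-1))**2)**2 - 5*(3 + 4*(4*(-1))**2)))**4 = ((-5 + (3 + 4*(-4)**2))/(1 + (3 + 4*(-4)**2)**2 - 5*(3 + 4*(-4)**2)))**4 = ((-5 + (3 + 4*16))/(1 + (3 + 4*16)**2 - 5*(3 + 4*16)))**4 = ((-5 + (3 + 64))/(1 + (3 + 64)**2 - 5*(3 + 64)))**4 = ((-5 + 67)/(1 + 67**2 - 5*67))**4 = (62/(1 + 4489 - 335))**4 = (62/4155)**4 = 14776336/298046559200625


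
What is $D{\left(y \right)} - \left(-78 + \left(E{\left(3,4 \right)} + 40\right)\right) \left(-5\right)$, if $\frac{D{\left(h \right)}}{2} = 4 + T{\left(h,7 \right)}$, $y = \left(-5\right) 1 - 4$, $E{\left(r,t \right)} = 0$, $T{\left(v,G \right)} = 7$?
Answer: $-168$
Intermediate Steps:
$y = -9$ ($y = -5 - 4 = -9$)
$D{\left(h \right)} = 22$ ($D{\left(h \right)} = 2 \left(4 + 7\right) = 2 \cdot 11 = 22$)
$D{\left(y \right)} - \left(-78 + \left(E{\left(3,4 \right)} + 40\right)\right) \left(-5\right) = 22 - \left(-78 + \left(0 + 40\right)\right) \left(-5\right) = 22 - \left(-78 + 40\right) \left(-5\right) = 22 - \left(-38\right) \left(-5\right) = 22 - 190 = -168$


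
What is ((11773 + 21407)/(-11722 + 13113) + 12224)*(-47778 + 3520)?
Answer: -754013101112/1391 ≈ -5.4207e+8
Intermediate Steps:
((11773 + 21407)/(-11722 + 13113) + 12224)*(-47778 + 3520) = (33180/1391 + 12224)*(-44258) = (17036764/1391)*(-44258) = -754013101112/1391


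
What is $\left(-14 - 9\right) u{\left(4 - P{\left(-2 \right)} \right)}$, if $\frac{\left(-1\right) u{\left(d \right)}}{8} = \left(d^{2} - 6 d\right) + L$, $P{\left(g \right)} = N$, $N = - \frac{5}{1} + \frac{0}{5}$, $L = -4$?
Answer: $4232$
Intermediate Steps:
$N = -5$ ($N = \left(-5\right) 1 + 0 \cdot \frac{1}{5} = -5 + 0 = -5$)
$P{\left(g \right)} = -5$
$u{\left(d \right)} = 32 - 8 d^{2} + 48 d$ ($u{\left(d \right)} = - 8 \left(\left(d^{2} - 6 d\right) - 4\right) = - 8 \left(-4 + d^{2} - 6 d\right) = 32 - 8 d^{2} + 48 d$)
$\left(-14 - 9\right) u{\left(4 - P{\left(-2 \right)} \right)} = \left(-14 - 9\right) \left(32 - 8 \left(4 - -5\right)^{2} + 48 \left(4 - -5\right)\right) = - 23 \left(32 - 8 \left(4 + 5\right)^{2} + 48 \left(4 + 5\right)\right) = - 23 \left(32 - 8 \cdot 9^{2} + 48 \cdot 9\right) = - 23 \left(32 - 648 + 432\right) = \left(-23\right) \left(-184\right) = 4232$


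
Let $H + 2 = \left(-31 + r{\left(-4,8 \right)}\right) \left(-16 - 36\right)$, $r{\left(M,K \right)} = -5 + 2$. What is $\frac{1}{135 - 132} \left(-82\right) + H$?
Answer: $\frac{5216}{3} \approx 1738.7$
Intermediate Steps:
$r{\left(M,K \right)} = -3$
$H = 1766$ ($H = -2 + \left(-31 - 3\right) \left(-16 - 36\right) = -2 - -1768 = -2 + 1768 = 1766$)
$\frac{1}{135 - 132} \left(-82\right) + H = \frac{1}{135 - 132} \left(-82\right) + 1766 = \frac{1}{3} \left(-82\right) + 1766 = - \frac{82}{3} + 1766 = \frac{5216}{3}$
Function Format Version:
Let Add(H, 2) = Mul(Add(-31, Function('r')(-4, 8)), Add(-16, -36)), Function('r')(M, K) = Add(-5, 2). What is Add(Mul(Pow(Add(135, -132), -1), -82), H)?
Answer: Rational(5216, 3) ≈ 1738.7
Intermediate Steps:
Function('r')(M, K) = -3
H = 1766 (H = Add(-2, Mul(Add(-31, -3), Add(-16, -36))) = Add(-2, Mul(-34, -52)) = Add(-2, 1768) = 1766)
Add(Mul(Pow(Add(135, -132), -1), -82), H) = Add(Mul(Pow(Add(135, -132), -1), -82), 1766) = Add(Mul(Pow(3, -1), -82), 1766) = Add(Mul(Rational(1, 3), -82), 1766) = Add(Rational(-82, 3), 1766) = Rational(5216, 3)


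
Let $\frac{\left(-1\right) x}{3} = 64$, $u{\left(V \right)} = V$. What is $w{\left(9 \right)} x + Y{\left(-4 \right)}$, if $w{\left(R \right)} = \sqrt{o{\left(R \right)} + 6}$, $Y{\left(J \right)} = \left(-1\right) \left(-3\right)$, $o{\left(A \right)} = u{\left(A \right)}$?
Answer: $3 - 192 \sqrt{15} \approx -740.61$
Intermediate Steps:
$o{\left(A \right)} = A$
$Y{\left(J \right)} = 3$
$w{\left(R \right)} = \sqrt{6 + R}$ ($w{\left(R \right)} = \sqrt{R + 6} = \sqrt{6 + R}$)
$x = -192$ ($x = \left(-3\right) 64 = -192$)
$w{\left(9 \right)} x + Y{\left(-4 \right)} = \sqrt{6 + 9} \left(-192\right) + 3 = \sqrt{15} \left(-192\right) + 3 = - 192 \sqrt{15} + 3 = 3 - 192 \sqrt{15}$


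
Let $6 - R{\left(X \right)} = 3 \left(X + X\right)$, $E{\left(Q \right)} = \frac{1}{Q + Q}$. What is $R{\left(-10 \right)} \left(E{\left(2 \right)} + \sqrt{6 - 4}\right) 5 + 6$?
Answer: $\frac{177}{2} + 330 \sqrt{2} \approx 555.19$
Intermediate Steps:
$E{\left(Q \right)} = \frac{1}{2 Q}$
$R{\left(X \right)} = 6 - 6 X$ ($R{\left(X \right)} = 6 - 3 \left(X + X\right) = 6 - 3 \cdot 2 X = 6 - 6 X$)
$R{\left(-10 \right)} \left(E{\left(2 \right)} + \sqrt{6 - 4}\right) 5 + 6 = \left(6 - -60\right) \left(\frac{1}{2 \cdot 2} + \sqrt{6 - 4}\right) 5 + 6 = \left(6 + 60\right) \left(\frac{1}{2} \cdot \frac{1}{2} + \sqrt{2}\right) 5 + 6 = 66 \left(\frac{1}{4} + \sqrt{2}\right) 5 + 6 = 66 \left(\frac{5}{4} + 5 \sqrt{2}\right) + 6 = \left(\frac{165}{2} + 330 \sqrt{2}\right) + 6 = \frac{177}{2} + 330 \sqrt{2}$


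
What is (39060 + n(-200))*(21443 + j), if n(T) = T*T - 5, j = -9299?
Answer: 960043920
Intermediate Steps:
n(T) = -5 + T**2 (n(T) = T**2 - 5 = -5 + T**2)
(39060 + n(-200))*(21443 + j) = (39060 + (-5 + (-200)**2))*(21443 - 9299) = (39060 + (-5 + 40000))*12144 = (39060 + 39995)*12144 = 79055*12144 = 960043920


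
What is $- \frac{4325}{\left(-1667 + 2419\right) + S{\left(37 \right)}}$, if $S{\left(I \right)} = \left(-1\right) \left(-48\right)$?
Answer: $- \frac{173}{32} \approx -5.4063$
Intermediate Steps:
$S{\left(I \right)} = 48$
$- \frac{4325}{\left(-1667 + 2419\right) + S{\left(37 \right)}} = - \frac{4325}{\left(-1667 + 2419\right) + 48} = - \frac{4325}{752 + 48} = - \frac{4325}{800} = \left(-4325\right) \frac{1}{800} = - \frac{173}{32}$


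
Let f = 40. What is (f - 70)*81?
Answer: -2430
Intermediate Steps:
(f - 70)*81 = (40 - 70)*81 = -30*81 = -2430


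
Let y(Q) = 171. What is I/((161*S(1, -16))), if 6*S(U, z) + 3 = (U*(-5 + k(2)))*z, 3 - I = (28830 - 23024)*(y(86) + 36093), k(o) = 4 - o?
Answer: -140365854/805 ≈ -1.7437e+5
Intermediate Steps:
I = -210548781 (I = 3 - (28830 - 23024)*(171 + 36093) = 3 - 5806*36264 = 3 - 1*210548784 = 3 - 210548784 = -210548781)
S(U, z) = -½ - U*z/2 (S(U, z) = -½ + ((U*(-5 + (4 - 1*2)))*z)/6 = -½ + ((U*(-5 + (4 - 2)))*z)/6 = -½ + ((U*(-5 + 2))*z)/6 = -½ + ((U*(-3))*z)/6 = -½ + ((-3*U)*z)/6 = -½ + (-3*U*z)/6 = -½ - U*z/2)
I/((161*S(1, -16))) = -210548781*1/(161*(-½ - ½*1*(-16))) = -210548781*1/(161*(-½ + 8)) = -210548781/(161*(15/2)) = -210548781/2415/2 = -210548781*2/2415 = -140365854/805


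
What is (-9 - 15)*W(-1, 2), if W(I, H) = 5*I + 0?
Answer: 120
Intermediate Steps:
W(I, H) = 5*I
(-9 - 15)*W(-1, 2) = (-9 - 15)*(5*(-1)) = -24*(-5) = 120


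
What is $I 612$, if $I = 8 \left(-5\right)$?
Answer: $-24480$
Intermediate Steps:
$I = -40$
$I 612 = \left(-40\right) 612 = -24480$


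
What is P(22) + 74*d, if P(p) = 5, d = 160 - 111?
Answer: 3631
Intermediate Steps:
d = 49
P(22) + 74*d = 5 + 74*49 = 5 + 3626 = 3631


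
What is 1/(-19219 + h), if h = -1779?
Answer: -1/20998 ≈ -4.7624e-5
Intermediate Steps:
1/(-19219 + h) = 1/(-19219 - 1779) = 1/(-20998) = -1/20998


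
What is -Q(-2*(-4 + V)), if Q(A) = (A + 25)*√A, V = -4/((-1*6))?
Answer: -190*√15/9 ≈ -81.763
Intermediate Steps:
V = ⅔ (V = -4/(-6) = -4*(-⅙) = ⅔ ≈ 0.66667)
Q(A) = √A*(25 + A) (Q(A) = (25 + A)*√A = √A*(25 + A))
-Q(-2*(-4 + V)) = -√(-2*(-4 + ⅔))*(25 - 2*(-4 + ⅔)) = -√(-2*(-10/3))*(25 - 2*(-10/3)) = -√(20/3)*(25 + 20/3) = -2*√15/3*95/3 = -190*√15/9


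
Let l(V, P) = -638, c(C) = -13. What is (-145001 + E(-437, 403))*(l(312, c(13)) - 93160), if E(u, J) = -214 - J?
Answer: 13658677164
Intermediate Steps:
(-145001 + E(-437, 403))*(l(312, c(13)) - 93160) = (-145001 + (-214 - 1*403))*(-638 - 93160) = (-145001 + (-214 - 403))*(-93798) = (-145001 - 617)*(-93798) = -145618*(-93798) = 13658677164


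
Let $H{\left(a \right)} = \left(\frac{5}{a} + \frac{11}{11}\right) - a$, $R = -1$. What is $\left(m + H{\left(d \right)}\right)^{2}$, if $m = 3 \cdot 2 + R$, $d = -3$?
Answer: $\frac{484}{9} \approx 53.778$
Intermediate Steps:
$H{\left(a \right)} = 1 - a + \frac{5}{a}$ ($H{\left(a \right)} = \left(\frac{5}{a} + 11 \cdot \frac{1}{11}\right) - a = \left(\frac{5}{a} + 1\right) - a = \left(1 + \frac{5}{a}\right) - a = 1 - a + \frac{5}{a}$)
$m = 5$ ($m = 3 \cdot 2 - 1 = 6 - 1 = 5$)
$\left(m + H{\left(d \right)}\right)^{2} = \left(5 + \left(1 - -3 + \frac{5}{-3}\right)\right)^{2} = \left(5 + \left(1 + 3 + 5 \left(- \frac{1}{3}\right)\right)\right)^{2} = \left(5 + \left(1 + 3 - \frac{5}{3}\right)\right)^{2} = \left(5 + \frac{7}{3}\right)^{2} = \left(\frac{22}{3}\right)^{2} = \frac{484}{9}$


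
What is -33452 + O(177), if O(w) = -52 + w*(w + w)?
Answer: 29154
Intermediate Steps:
O(w) = -52 + 2*w**2 (O(w) = -52 + w*(2*w) = -52 + 2*w**2)
-33452 + O(177) = -33452 + (-52 + 2*177**2) = -33452 + (-52 + 2*31329) = -33452 + (-52 + 62658) = -33452 + 62606 = 29154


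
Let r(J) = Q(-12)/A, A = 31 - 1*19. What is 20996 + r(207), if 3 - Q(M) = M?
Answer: 83989/4 ≈ 20997.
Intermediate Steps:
A = 12 (A = 31 - 19 = 12)
Q(M) = 3 - M
r(J) = 5/4 (r(J) = (3 - 1*(-12))/12 = (3 + 12)*(1/12) = 15*(1/12) = 5/4)
20996 + r(207) = 20996 + 5/4 = 83989/4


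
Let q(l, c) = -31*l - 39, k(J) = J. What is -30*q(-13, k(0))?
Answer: -10920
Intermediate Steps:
q(l, c) = -39 - 31*l
-30*q(-13, k(0)) = -30*(-39 - 31*(-13)) = -30*(-39 + 403) = -30*364 = -10920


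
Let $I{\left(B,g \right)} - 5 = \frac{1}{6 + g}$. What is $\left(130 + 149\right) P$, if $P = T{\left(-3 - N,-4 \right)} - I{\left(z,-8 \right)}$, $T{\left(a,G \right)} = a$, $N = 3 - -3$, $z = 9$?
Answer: $- \frac{7533}{2} \approx -3766.5$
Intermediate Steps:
$N = 6$ ($N = 3 + 3 = 6$)
$I{\left(B,g \right)} = 5 + \frac{1}{6 + g}$
$P = - \frac{27}{2}$ ($P = \left(-3 - 6\right) - \frac{31 + 5 \left(-8\right)}{6 - 8} = \left(-3 - 6\right) - \frac{31 - 40}{-2} = -9 - \left(- \frac{1}{2}\right) \left(-9\right) = -9 - \frac{9}{2} = - \frac{27}{2} \approx -13.5$)
$\left(130 + 149\right) P = \left(130 + 149\right) \left(- \frac{27}{2}\right) = 279 \left(- \frac{27}{2}\right) = - \frac{7533}{2}$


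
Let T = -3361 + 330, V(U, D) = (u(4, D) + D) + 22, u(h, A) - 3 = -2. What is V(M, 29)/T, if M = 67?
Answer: -52/3031 ≈ -0.017156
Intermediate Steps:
u(h, A) = 1 (u(h, A) = 3 - 2 = 1)
V(U, D) = 23 + D (V(U, D) = (1 + D) + 22 = 23 + D)
T = -3031
V(M, 29)/T = (23 + 29)/(-3031) = 52*(-1/3031) = -52/3031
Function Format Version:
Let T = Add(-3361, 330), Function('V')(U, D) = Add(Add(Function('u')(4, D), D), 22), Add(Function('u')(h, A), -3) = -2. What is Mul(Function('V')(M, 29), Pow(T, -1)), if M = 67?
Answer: Rational(-52, 3031) ≈ -0.017156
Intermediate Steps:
Function('u')(h, A) = 1 (Function('u')(h, A) = Add(3, -2) = 1)
Function('V')(U, D) = Add(23, D) (Function('V')(U, D) = Add(Add(1, D), 22) = Add(23, D))
T = -3031
Mul(Function('V')(M, 29), Pow(T, -1)) = Mul(Add(23, 29), Pow(-3031, -1)) = Mul(52, Rational(-1, 3031)) = Rational(-52, 3031)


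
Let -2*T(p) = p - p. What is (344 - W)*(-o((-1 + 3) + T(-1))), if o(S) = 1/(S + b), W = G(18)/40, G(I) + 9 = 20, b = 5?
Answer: -13749/280 ≈ -49.104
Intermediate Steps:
G(I) = 11 (G(I) = -9 + 20 = 11)
T(p) = 0 (T(p) = -(p - p)/2 = -1/2*0 = 0)
W = 11/40 ≈ 0.27500
o(S) = 1/(5 + S) (o(S) = 1/(S + 5) = 1/(5 + S))
(344 - W)*(-o((-1 + 3) + T(-1))) = (344 - 1*11/40)*(-1/(5 + ((-1 + 3) + 0))) = (344 - 11/40)*(-1/(5 + (2 + 0))) = 13749*(-1/(5 + 2))/40 = 13749*(-1/7)/40 = 13749*(-1*1/7)/40 = (13749/40)*(-1/7) = -13749/280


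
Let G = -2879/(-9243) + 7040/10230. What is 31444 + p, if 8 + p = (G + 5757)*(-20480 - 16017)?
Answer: -60205820338870/286533 ≈ -2.1012e+8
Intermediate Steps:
G = 286433/286533 (G = -2879*(-1/9243) + 7040*(1/10230) = 2879/9243 + 64/93 = 286433/286533 ≈ 0.99965)
p = -60214830082522/286533 (p = -8 + (286433/286533 + 5757)*(-20480 - 16017) = -8 + (1649856914/286533)*(-36497) = -8 - 60214827790258/286533 = -60214830082522/286533 ≈ -2.1015e+8)
31444 + p = 31444 - 60214830082522/286533 = -60205820338870/286533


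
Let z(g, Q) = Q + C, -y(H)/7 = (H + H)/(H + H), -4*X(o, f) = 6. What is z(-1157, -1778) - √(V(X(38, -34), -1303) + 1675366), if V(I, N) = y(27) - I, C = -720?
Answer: -2498 - √6701442/2 ≈ -3792.4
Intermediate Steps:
X(o, f) = -3/2 (X(o, f) = -¼*6 = -3/2)
y(H) = -7 (y(H) = -7*(H + H)/(H + H) = -7*2*H/(2*H) = -7*2*H*1/(2*H) = -7*1 = -7)
V(I, N) = -7 - I
z(g, Q) = -720 + Q (z(g, Q) = Q - 720 = -720 + Q)
z(-1157, -1778) - √(V(X(38, -34), -1303) + 1675366) = (-720 - 1778) - √((-7 - 1*(-3/2)) + 1675366) = -2498 - √((-7 + 3/2) + 1675366) = -2498 - √(-11/2 + 1675366) = -2498 - √(3350721/2) = -2498 - √6701442/2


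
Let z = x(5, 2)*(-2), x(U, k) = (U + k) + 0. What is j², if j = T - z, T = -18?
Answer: 16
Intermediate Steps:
x(U, k) = U + k
z = -14 (z = (5 + 2)*(-2) = 7*(-2) = -14)
j = -4 (j = -18 - 1*(-14) = -18 + 14 = -4)
j² = (-4)² = 16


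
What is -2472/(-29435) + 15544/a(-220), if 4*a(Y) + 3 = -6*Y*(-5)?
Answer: -1813827944/194359305 ≈ -9.3323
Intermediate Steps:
a(Y) = -¾ + 15*Y/2 (a(Y) = -¾ + (-6*Y*(-5))/4 = -¾ + (30*Y)/4 = -¾ + 15*Y/2)
-2472/(-29435) + 15544/a(-220) = -2472/(-29435) + 15544/(-¾ + (15/2)*(-220)) = -2472*(-1/29435) + 15544/(-¾ - 1650) = 2472/29435 + 15544/(-6603/4) = 2472/29435 + 15544*(-4/6603) = 2472/29435 - 62176/6603 = -1813827944/194359305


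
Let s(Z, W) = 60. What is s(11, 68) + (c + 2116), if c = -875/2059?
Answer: 4479509/2059 ≈ 2175.6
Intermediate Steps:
c = -875/2059 (c = -875*1/2059 = -875/2059 ≈ -0.42496)
s(11, 68) + (c + 2116) = 60 + (-875/2059 + 2116) = 60 + 4355969/2059 = 4479509/2059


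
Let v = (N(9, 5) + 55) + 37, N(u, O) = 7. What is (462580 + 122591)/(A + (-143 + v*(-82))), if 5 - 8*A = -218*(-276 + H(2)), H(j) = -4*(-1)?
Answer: -520152/13931 ≈ -37.338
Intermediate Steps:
H(j) = 4
v = 99 (v = (7 + 55) + 37 = 62 + 37 = 99)
A = -59291/8 (A = 5/8 - (-109)*(-276 + 4)/4 = 5/8 - (-109)*(-272)/4 = 5/8 - ⅛*59296 = 5/8 - 7412 = -59291/8 ≈ -7411.4)
(462580 + 122591)/(A + (-143 + v*(-82))) = (462580 + 122591)/(-59291/8 + (-143 + 99*(-82))) = 585171/(-59291/8 + (-143 - 8118)) = 585171/(-59291/8 - 8261) = 585171/(-125379/8) = 585171*(-8/125379) = -520152/13931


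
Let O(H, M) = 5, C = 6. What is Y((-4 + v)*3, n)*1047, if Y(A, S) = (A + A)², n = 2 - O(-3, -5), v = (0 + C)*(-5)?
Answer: 43571952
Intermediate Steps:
v = -30 (v = (0 + 6)*(-5) = 6*(-5) = -30)
n = -3 (n = 2 - 1*5 = 2 - 5 = -3)
Y(A, S) = 4*A² (Y(A, S) = (2*A)² = 4*A²)
Y((-4 + v)*3, n)*1047 = (4*((-4 - 30)*3)²)*1047 = (4*(-34*3)²)*1047 = (4*(-102)²)*1047 = (4*10404)*1047 = 41616*1047 = 43571952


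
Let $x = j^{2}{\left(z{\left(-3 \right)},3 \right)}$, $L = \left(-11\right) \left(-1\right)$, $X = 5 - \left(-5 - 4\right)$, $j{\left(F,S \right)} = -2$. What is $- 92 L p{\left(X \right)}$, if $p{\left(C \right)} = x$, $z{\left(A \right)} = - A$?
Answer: $-4048$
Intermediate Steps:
$X = 14$ ($X = 5 - \left(-5 - 4\right) = 5 - -9 = 5 + 9 = 14$)
$L = 11$
$x = 4$ ($x = \left(-2\right)^{2} = 4$)
$p{\left(C \right)} = 4$
$- 92 L p{\left(X \right)} = \left(-92\right) 11 \cdot 4 = \left(-1012\right) 4 = -4048$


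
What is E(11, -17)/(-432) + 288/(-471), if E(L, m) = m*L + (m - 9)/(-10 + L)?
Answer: -2677/22608 ≈ -0.11841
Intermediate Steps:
E(L, m) = L*m + (-9 + m)/(-10 + L)
E(11, -17)/(-432) + 288/(-471) = ((-9 - 17 - 17*11**2 - 10*11*(-17))/(-10 + 11))/(-432) + 288/(-471) = ((-9 - 17 - 17*121 + 1870)/1)*(-1/432) + 288*(-1/471) = (1*(-9 - 17 - 2057 + 1870))*(-1/432) - 96/157 = (1*(-213))*(-1/432) - 96/157 = -213*(-1/432) - 96/157 = 71/144 - 96/157 = -2677/22608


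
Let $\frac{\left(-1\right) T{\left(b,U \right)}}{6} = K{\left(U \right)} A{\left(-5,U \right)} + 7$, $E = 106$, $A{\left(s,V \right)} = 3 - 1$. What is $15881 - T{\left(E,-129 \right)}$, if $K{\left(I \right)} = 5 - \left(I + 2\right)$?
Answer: $17507$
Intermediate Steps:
$A{\left(s,V \right)} = 2$
$K{\left(I \right)} = 3 - I$ ($K{\left(I \right)} = 5 - \left(2 + I\right) = 3 - I$)
$T{\left(b,U \right)} = -78 + 12 U$ ($T{\left(b,U \right)} = - 6 \left(\left(3 - U\right) 2 + 7\right) = - 6 \left(\left(6 - 2 U\right) + 7\right) = - 6 \left(13 - 2 U\right) = -78 + 12 U$)
$15881 - T{\left(E,-129 \right)} = 15881 - \left(-78 + 12 \left(-129\right)\right) = 15881 - \left(-78 - 1548\right) = 15881 - -1626 = 15881 + 1626 = 17507$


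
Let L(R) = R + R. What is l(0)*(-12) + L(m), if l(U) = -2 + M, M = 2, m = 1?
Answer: 2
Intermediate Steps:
L(R) = 2*R
l(U) = 0 (l(U) = -2 + 2 = 0)
l(0)*(-12) + L(m) = 0*(-12) + 2*1 = 0 + 2 = 2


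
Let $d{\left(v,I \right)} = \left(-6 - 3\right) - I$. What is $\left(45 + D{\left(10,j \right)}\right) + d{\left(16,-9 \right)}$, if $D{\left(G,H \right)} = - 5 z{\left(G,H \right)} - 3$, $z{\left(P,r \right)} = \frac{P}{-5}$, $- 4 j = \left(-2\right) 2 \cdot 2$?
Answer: $52$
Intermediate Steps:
$j = 2$ ($j = - \frac{\left(-2\right) 2 \cdot 2}{4} = - \frac{\left(-4\right) 2}{4} = \left(- \frac{1}{4}\right) \left(-8\right) = 2$)
$z{\left(P,r \right)} = - \frac{P}{5}$ ($z{\left(P,r \right)} = P \left(- \frac{1}{5}\right) = - \frac{P}{5}$)
$D{\left(G,H \right)} = -3 + G$ ($D{\left(G,H \right)} = - 5 \left(- \frac{G}{5}\right) - 3 = G - 3 = -3 + G$)
$d{\left(v,I \right)} = -9 - I$
$\left(45 + D{\left(10,j \right)}\right) + d{\left(16,-9 \right)} = \left(45 + \left(-3 + 10\right)\right) - 0 = \left(45 + 7\right) + \left(-9 + 9\right) = 52 + 0 = 52$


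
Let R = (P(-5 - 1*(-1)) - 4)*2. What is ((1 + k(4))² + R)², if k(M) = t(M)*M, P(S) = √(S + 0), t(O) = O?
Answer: 78945 + 2248*I ≈ 78945.0 + 2248.0*I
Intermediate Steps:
P(S) = √S
k(M) = M² (k(M) = M*M = M²)
R = -8 + 4*I (R = (√(-5 - 1*(-1)) - 4)*2 = (√(-5 + 1) - 4)*2 = (√(-4) - 4)*2 = (2*I - 4)*2 = (-4 + 2*I)*2 = -8 + 4*I ≈ -8.0 + 4.0*I)
((1 + k(4))² + R)² = ((1 + 4²)² + (-8 + 4*I))² = ((1 + 16)² + (-8 + 4*I))² = (17² + (-8 + 4*I))² = (289 + (-8 + 4*I))² = (281 + 4*I)²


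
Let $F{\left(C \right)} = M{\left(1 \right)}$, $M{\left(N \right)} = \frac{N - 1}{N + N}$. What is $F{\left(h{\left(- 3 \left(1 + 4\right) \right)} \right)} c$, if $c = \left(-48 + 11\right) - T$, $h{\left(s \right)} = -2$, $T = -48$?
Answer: $0$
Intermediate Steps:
$M{\left(N \right)} = \frac{-1 + N}{2 N}$ ($M{\left(N \right)} = \frac{N - 1}{2 N} = \left(-1 + N\right) \frac{1}{2 N} = \frac{-1 + N}{2 N}$)
$F{\left(C \right)} = 0$ ($F{\left(C \right)} = \frac{-1 + 1}{2 \cdot 1} = \frac{1}{2} \cdot 1 \cdot 0 = 0$)
$c = 11$ ($c = \left(-48 + 11\right) - -48 = -37 + 48 = 11$)
$F{\left(h{\left(- 3 \left(1 + 4\right) \right)} \right)} c = 0 \cdot 11 = 0$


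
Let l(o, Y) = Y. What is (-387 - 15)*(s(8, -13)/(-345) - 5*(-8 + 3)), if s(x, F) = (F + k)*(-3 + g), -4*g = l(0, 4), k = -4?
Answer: -1146638/115 ≈ -9970.8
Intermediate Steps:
g = -1 (g = -1/4*4 = -1)
s(x, F) = 16 - 4*F (s(x, F) = (F - 4)*(-3 - 1) = (-4 + F)*(-4) = 16 - 4*F)
(-387 - 15)*(s(8, -13)/(-345) - 5*(-8 + 3)) = (-387 - 15)*((16 - 4*(-13))/(-345) - 5*(-8 + 3)) = -402*((16 + 52)*(-1/345) - 5*(-5)) = -402*(68*(-1/345) + 25) = -402*(-68/345 + 25) = -402*8557/345 = -1146638/115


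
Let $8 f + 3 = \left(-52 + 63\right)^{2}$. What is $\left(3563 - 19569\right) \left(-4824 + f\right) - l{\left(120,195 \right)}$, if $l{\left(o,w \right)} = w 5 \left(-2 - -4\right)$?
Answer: $\frac{153949811}{2} \approx 7.6975 \cdot 10^{7}$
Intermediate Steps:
$f = \frac{59}{4}$ ($f = - \frac{3}{8} + \frac{\left(-52 + 63\right)^{2}}{8} = - \frac{3}{8} + \frac{11^{2}}{8} = - \frac{3}{8} + \frac{1}{8} \cdot 121 = - \frac{3}{8} + \frac{121}{8} = \frac{59}{4} \approx 14.75$)
$l{\left(o,w \right)} = 10 w$ ($l{\left(o,w \right)} = 5 w \left(-2 + 4\right) = 5 w 2 = 10 w$)
$\left(3563 - 19569\right) \left(-4824 + f\right) - l{\left(120,195 \right)} = \left(3563 - 19569\right) \left(-4824 + \frac{59}{4}\right) - 10 \cdot 195 = \left(-16006\right) \left(- \frac{19237}{4}\right) - 1950 = \frac{153953711}{2} - 1950 = \frac{153949811}{2}$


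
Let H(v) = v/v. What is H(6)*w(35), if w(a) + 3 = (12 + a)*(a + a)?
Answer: 3287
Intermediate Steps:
H(v) = 1
w(a) = -3 + 2*a*(12 + a) (w(a) = -3 + (12 + a)*(a + a) = -3 + (12 + a)*(2*a) = -3 + 2*a*(12 + a))
H(6)*w(35) = 1*(-3 + 2*35**2 + 24*35) = 1*(-3 + 2*1225 + 840) = 1*(-3 + 2450 + 840) = 1*3287 = 3287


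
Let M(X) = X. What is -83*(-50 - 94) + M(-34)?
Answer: 11918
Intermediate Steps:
-83*(-50 - 94) + M(-34) = -83*(-50 - 94) - 34 = -83*(-144) - 34 = 11952 - 34 = 11918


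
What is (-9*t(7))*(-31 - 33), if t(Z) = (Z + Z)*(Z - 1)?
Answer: 48384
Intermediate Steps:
t(Z) = 2*Z*(-1 + Z) (t(Z) = (2*Z)*(-1 + Z) = 2*Z*(-1 + Z))
(-9*t(7))*(-31 - 33) = (-18*7*(-1 + 7))*(-31 - 33) = -18*7*6*(-64) = -9*84*(-64) = -756*(-64) = 48384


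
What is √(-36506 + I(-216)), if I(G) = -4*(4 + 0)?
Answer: 3*I*√4058 ≈ 191.11*I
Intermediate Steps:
I(G) = -16 (I(G) = -4*4 = -16)
√(-36506 + I(-216)) = √(-36506 - 16) = √(-36522) = 3*I*√4058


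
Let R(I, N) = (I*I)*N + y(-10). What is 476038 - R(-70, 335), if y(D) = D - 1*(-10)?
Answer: -1165462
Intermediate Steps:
y(D) = 10 + D (y(D) = D + 10 = 10 + D)
R(I, N) = N*I**2 (R(I, N) = (I*I)*N + (10 - 10) = I**2*N + 0 = N*I**2 + 0 = N*I**2)
476038 - R(-70, 335) = 476038 - 335*(-70)**2 = 476038 - 335*4900 = 476038 - 1*1641500 = 476038 - 1641500 = -1165462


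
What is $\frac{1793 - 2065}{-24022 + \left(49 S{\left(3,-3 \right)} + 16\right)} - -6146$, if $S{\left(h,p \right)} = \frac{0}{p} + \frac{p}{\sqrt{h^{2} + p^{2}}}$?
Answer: $\frac{7083730841230}{1152573671} - \frac{13328 \sqrt{2}}{1152573671} \approx 6146.0$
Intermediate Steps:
$S{\left(h,p \right)} = \frac{p}{\sqrt{h^{2} + p^{2}}}$ ($S{\left(h,p \right)} = 0 + \frac{p}{\sqrt{h^{2} + p^{2}}} = \frac{p}{\sqrt{h^{2} + p^{2}}}$)
$\frac{1793 - 2065}{-24022 + \left(49 S{\left(3,-3 \right)} + 16\right)} - -6146 = \frac{1793 - 2065}{-24022 + \left(49 \left(- \frac{3}{\sqrt{3^{2} + \left(-3\right)^{2}}}\right) + 16\right)} - -6146 = - \frac{272}{-24022 + \left(49 \left(- \frac{3}{\sqrt{9 + 9}}\right) + 16\right)} + 6146 = - \frac{272}{-24022 + \left(49 \left(- \frac{3}{3 \sqrt{2}}\right) + 16\right)} + 6146 = - \frac{272}{-24022 + \left(49 \left(- 3 \frac{\sqrt{2}}{6}\right) + 16\right)} + 6146 = - \frac{272}{-24022 + \left(49 \left(- \frac{\sqrt{2}}{2}\right) + 16\right)} + 6146 = - \frac{272}{-24022 + \left(- \frac{49 \sqrt{2}}{2} + 16\right)} + 6146 = - \frac{272}{-24022 + \left(16 - \frac{49 \sqrt{2}}{2}\right)} + 6146 = - \frac{272}{-24006 - \frac{49 \sqrt{2}}{2}} + 6146 = 6146 - \frac{272}{-24006 - \frac{49 \sqrt{2}}{2}}$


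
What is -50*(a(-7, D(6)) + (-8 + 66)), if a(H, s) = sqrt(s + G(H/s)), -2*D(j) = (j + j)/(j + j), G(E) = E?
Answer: -2900 - 75*sqrt(6) ≈ -3083.7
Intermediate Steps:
D(j) = -1/2 (D(j) = -(j + j)/(2*(j + j)) = -2*j/(2*(2*j)) = -2*j*1/(2*j)/2 = -1/2*1 = -1/2)
a(H, s) = sqrt(s + H/s)
-50*(a(-7, D(6)) + (-8 + 66)) = -50*(sqrt(-1/2 - 7/(-1/2)) + (-8 + 66)) = -50*(sqrt(-1/2 - 7*(-2)) + 58) = -50*(sqrt(-1/2 + 14) + 58) = -50*(sqrt(27/2) + 58) = -50*(3*sqrt(6)/2 + 58) = -50*(58 + 3*sqrt(6)/2) = -2900 - 75*sqrt(6)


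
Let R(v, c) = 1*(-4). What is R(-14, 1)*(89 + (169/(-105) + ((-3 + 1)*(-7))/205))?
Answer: -301208/861 ≈ -349.83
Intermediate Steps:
R(v, c) = -4
R(-14, 1)*(89 + (169/(-105) + ((-3 + 1)*(-7))/205)) = -4*(89 + (169/(-105) + ((-3 + 1)*(-7))/205)) = -4*(89 + (169*(-1/105) - 2*(-7)*(1/205))) = -4*(89 + (-169/105 + 14*(1/205))) = -4*(89 + (-169/105 + 14/205)) = -4*(89 - 1327/861) = -4*75302/861 = -301208/861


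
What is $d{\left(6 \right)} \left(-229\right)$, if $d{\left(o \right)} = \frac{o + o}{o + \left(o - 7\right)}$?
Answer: $- \frac{2748}{5} \approx -549.6$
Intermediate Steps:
$d{\left(o \right)} = \frac{2 o}{-7 + 2 o}$ ($d{\left(o \right)} = \frac{2 o}{o + \left(-7 + o\right)} = \frac{2 o}{-7 + 2 o}$)
$d{\left(6 \right)} \left(-229\right) = 2 \cdot 6 \frac{1}{-7 + 2 \cdot 6} \left(-229\right) = 2 \cdot 6 \frac{1}{-7 + 12} \left(-229\right) = 2 \cdot 6 \cdot \frac{1}{5} \left(-229\right) = \frac{12}{5} \left(-229\right) = - \frac{2748}{5}$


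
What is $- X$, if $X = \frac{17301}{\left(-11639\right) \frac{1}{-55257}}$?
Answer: $- \frac{8460189}{103} \approx -82138.0$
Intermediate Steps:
$X = \frac{8460189}{103}$ ($X = \frac{17301}{\left(-11639\right) \left(- \frac{1}{55257}\right)} = \frac{17301}{\frac{103}{489}} = 17301 \cdot \frac{489}{103} = \frac{8460189}{103} \approx 82138.0$)
$- X = \left(-1\right) \frac{8460189}{103} = - \frac{8460189}{103}$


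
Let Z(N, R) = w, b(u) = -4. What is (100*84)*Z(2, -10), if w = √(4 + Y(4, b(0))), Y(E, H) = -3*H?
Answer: 33600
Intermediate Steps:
w = 4 (w = √(4 - 3*(-4)) = √(4 + 12) = √16 = 4)
Z(N, R) = 4
(100*84)*Z(2, -10) = (100*84)*4 = 8400*4 = 33600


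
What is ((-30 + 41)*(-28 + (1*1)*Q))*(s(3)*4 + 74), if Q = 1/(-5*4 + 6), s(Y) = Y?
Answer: -185889/7 ≈ -26556.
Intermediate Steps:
Q = -1/14 (Q = 1/(-20 + 6) = 1/(-14) = -1/14 ≈ -0.071429)
((-30 + 41)*(-28 + (1*1)*Q))*(s(3)*4 + 74) = ((-30 + 41)*(-28 + (1*1)*(-1/14)))*(3*4 + 74) = (11*(-28 + 1*(-1/14)))*(12 + 74) = (11*(-28 - 1/14))*86 = (11*(-393/14))*86 = -4323/14*86 = -185889/7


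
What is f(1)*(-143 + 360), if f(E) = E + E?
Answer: 434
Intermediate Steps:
f(E) = 2*E
f(1)*(-143 + 360) = (2*1)*(-143 + 360) = 2*217 = 434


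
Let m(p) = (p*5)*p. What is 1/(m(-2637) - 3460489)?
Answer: 1/31308356 ≈ 3.1940e-8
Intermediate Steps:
m(p) = 5*p² (m(p) = (5*p)*p = 5*p²)
1/(m(-2637) - 3460489) = 1/(5*(-2637)² - 3460489) = 1/(5*6953769 - 3460489) = 1/(34768845 - 3460489) = 1/31308356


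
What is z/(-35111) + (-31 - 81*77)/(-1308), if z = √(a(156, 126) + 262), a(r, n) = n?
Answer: 1567/327 - 2*√97/35111 ≈ 4.7915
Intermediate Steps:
z = 2*√97 (z = √(126 + 262) = √388 = 2*√97 ≈ 19.698)
z/(-35111) + (-31 - 81*77)/(-1308) = (2*√97)/(-35111) + (-31 - 81*77)/(-1308) = (2*√97)*(-1/35111) + (-31 - 6237)*(-1/1308) = -2*√97/35111 - 6268*(-1/1308) = -2*√97/35111 + 1567/327 = 1567/327 - 2*√97/35111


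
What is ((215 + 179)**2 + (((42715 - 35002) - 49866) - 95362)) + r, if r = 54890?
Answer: 72611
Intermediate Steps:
((215 + 179)**2 + (((42715 - 35002) - 49866) - 95362)) + r = ((215 + 179)**2 + (((42715 - 35002) - 49866) - 95362)) + 54890 = (394**2 + ((7713 - 49866) - 95362)) + 54890 = (155236 + (-42153 - 95362)) + 54890 = (155236 - 137515) + 54890 = 17721 + 54890 = 72611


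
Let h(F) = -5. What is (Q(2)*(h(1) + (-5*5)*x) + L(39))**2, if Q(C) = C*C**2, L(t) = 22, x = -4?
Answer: 611524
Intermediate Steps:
Q(C) = C**3
(Q(2)*(h(1) + (-5*5)*x) + L(39))**2 = (2**3*(-5 - 5*5*(-4)) + 22)**2 = (8*(-5 - 25*(-4)) + 22)**2 = (8*(-5 + 100) + 22)**2 = (8*95 + 22)**2 = (760 + 22)**2 = 782**2 = 611524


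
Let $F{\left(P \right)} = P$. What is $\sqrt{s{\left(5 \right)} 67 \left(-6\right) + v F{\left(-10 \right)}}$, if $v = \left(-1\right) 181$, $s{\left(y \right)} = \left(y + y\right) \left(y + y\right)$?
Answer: $i \sqrt{38390} \approx 195.93 i$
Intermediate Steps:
$s{\left(y \right)} = 4 y^{2}$ ($s{\left(y \right)} = 2 y 2 y = 4 y^{2}$)
$v = -181$
$\sqrt{s{\left(5 \right)} 67 \left(-6\right) + v F{\left(-10 \right)}} = \sqrt{4 \cdot 5^{2} \cdot 67 \left(-6\right) - -1810} = \sqrt{4 \cdot 25 \left(-402\right) + 1810} = \sqrt{100 \left(-402\right) + 1810} = \sqrt{-40200 + 1810} = \sqrt{-38390} = i \sqrt{38390}$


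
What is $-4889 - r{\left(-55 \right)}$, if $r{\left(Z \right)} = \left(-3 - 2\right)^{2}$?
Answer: $-4914$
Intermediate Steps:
$r{\left(Z \right)} = 25$ ($r{\left(Z \right)} = \left(-5\right)^{2} = 25$)
$-4889 - r{\left(-55 \right)} = -4889 - 25 = -4914$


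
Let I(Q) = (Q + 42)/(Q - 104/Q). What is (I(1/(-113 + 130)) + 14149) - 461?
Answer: 82278425/6011 ≈ 13688.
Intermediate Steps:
I(Q) = (42 + Q)/(Q - 104/Q)
(I(1/(-113 + 130)) + 14149) - 461 = ((42 + 1/(-113 + 130))/((-113 + 130)*(-104 + (1/(-113 + 130))**2)) + 14149) - 461 = ((42 + 1/17)/(17*(-104 + (1/17)**2)) + 14149) - 461 = ((1/17)*(715/17)/(-104 + 1/289) + 14149) - 461 = ((1/17)*(715/17)/(-30055/289) + 14149) - 461 = ((1/17)*(-289/30055)*(715/17) + 14149) - 461 = (-143/6011 + 14149) - 461 = 85049496/6011 - 461 = 82278425/6011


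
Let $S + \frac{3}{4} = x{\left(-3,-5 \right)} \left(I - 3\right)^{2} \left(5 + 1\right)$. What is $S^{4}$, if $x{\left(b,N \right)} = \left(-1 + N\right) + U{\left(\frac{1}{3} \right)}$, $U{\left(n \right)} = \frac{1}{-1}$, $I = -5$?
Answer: $\frac{13379554683500625}{256} \approx 5.2264 \cdot 10^{13}$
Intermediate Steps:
$U{\left(n \right)} = -1$
$x{\left(b,N \right)} = -2 + N$ ($x{\left(b,N \right)} = \left(-1 + N\right) - 1 = -2 + N$)
$S = - \frac{10755}{4}$ ($S = - \frac{3}{4} + \left(-2 - 5\right) \left(-5 - 3\right)^{2} \left(5 + 1\right) = - \frac{3}{4} - 7 \left(-8\right)^{2} \cdot 6 = - \frac{3}{4} - 7 \cdot 64 \cdot 6 = - \frac{3}{4} - 2688 = - \frac{10755}{4} \approx -2688.8$)
$S^{4} = \left(- \frac{10755}{4}\right)^{4} = \frac{13379554683500625}{256}$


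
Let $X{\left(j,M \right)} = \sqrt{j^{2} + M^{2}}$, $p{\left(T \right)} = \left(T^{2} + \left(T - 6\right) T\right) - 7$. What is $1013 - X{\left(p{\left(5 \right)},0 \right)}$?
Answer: $1000$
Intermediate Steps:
$p{\left(T \right)} = -7 + T^{2} + T \left(-6 + T\right)$ ($p{\left(T \right)} = \left(T^{2} + \left(T - 6\right) T\right) - 7 = \left(T^{2} + \left(-6 + T\right) T\right) - 7 = \left(T^{2} + T \left(-6 + T\right)\right) - 7 = -7 + T^{2} + T \left(-6 + T\right)$)
$X{\left(j,M \right)} = \sqrt{M^{2} + j^{2}}$
$1013 - X{\left(p{\left(5 \right)},0 \right)} = 1013 - \sqrt{0^{2} + \left(-7 - 30 + 2 \cdot 5^{2}\right)^{2}} = 1013 - \sqrt{0 + \left(-7 - 30 + 2 \cdot 25\right)^{2}} = 1013 - \sqrt{0 + \left(-7 - 30 + 50\right)^{2}} = 1013 - \sqrt{0 + 13^{2}} = 1013 - \sqrt{0 + 169} = 1013 - \sqrt{169} = 1013 - 13 = 1000$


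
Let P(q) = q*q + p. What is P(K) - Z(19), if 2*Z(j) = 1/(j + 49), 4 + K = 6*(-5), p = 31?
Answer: 161431/136 ≈ 1187.0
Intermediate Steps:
K = -34 (K = -4 + 6*(-5) = -4 - 30 = -34)
Z(j) = 1/(2*(49 + j)) (Z(j) = 1/(2*(j + 49)) = 1/(2*(49 + j)))
P(q) = 31 + q**2 (P(q) = q*q + 31 = q**2 + 31 = 31 + q**2)
P(K) - Z(19) = (31 + (-34)**2) - 1/(2*(49 + 19)) = (31 + 1156) - 1/(2*68) = 1187 - 1/(2*68) = 1187 - 1*1/136 = 1187 - 1/136 = 161431/136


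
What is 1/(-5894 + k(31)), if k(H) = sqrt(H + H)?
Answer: -2947/17369587 - sqrt(62)/34739174 ≈ -0.00016989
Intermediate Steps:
k(H) = sqrt(2)*sqrt(H) (k(H) = sqrt(2*H) = sqrt(2)*sqrt(H))
1/(-5894 + k(31)) = 1/(-5894 + sqrt(2)*sqrt(31)) = 1/(-5894 + sqrt(62))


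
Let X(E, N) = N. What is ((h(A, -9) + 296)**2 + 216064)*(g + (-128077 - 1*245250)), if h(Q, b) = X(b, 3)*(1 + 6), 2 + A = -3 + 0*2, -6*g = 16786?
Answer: -357190174822/3 ≈ -1.1906e+11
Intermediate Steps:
g = -8393/3 (g = -1/6*16786 = -8393/3 ≈ -2797.7)
A = -5 (A = -2 + (-3 + 0*2) = -2 + (-3 + 0) = -2 - 3 = -5)
h(Q, b) = 21 (h(Q, b) = 3*(1 + 6) = 3*7 = 21)
((h(A, -9) + 296)**2 + 216064)*(g + (-128077 - 1*245250)) = ((21 + 296)**2 + 216064)*(-8393/3 + (-128077 - 1*245250)) = (317**2 + 216064)*(-8393/3 + (-128077 - 245250)) = (100489 + 216064)*(-8393/3 - 373327) = 316553*(-1128374/3) = -357190174822/3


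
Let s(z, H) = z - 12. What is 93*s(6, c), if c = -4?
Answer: -558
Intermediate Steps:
s(z, H) = -12 + z
93*s(6, c) = 93*(-12 + 6) = 93*(-6) = -558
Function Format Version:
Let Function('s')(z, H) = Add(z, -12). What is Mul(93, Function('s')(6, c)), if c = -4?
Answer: -558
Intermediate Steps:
Function('s')(z, H) = Add(-12, z)
Mul(93, Function('s')(6, c)) = Mul(93, Add(-12, 6)) = Mul(93, -6) = -558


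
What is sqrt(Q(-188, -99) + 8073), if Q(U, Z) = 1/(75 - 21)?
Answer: sqrt(2615658)/18 ≈ 89.850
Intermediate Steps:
Q(U, Z) = 1/54
sqrt(Q(-188, -99) + 8073) = sqrt(1/54 + 8073) = sqrt(435943/54) = sqrt(2615658)/18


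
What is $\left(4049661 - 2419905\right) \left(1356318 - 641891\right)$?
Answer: $1164341689812$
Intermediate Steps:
$\left(4049661 - 2419905\right) \left(1356318 - 641891\right) = 1629756 \cdot 714427 = 1164341689812$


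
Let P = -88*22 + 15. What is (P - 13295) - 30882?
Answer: -46098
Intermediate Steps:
P = -1921 (P = -1936 + 15 = -1921)
(P - 13295) - 30882 = (-1921 - 13295) - 30882 = -15216 - 30882 = -46098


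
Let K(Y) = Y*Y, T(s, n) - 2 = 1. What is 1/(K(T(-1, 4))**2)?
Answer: 1/81 ≈ 0.012346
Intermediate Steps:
T(s, n) = 3 (T(s, n) = 2 + 1 = 3)
K(Y) = Y**2
1/(K(T(-1, 4))**2) = 1/((3**2)**2) = 1/(9**2) = 1/81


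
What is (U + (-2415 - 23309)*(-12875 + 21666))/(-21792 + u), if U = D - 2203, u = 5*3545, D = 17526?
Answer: 226124361/4067 ≈ 55600.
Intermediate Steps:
u = 17725
U = 15323 (U = 17526 - 2203 = 15323)
(U + (-2415 - 23309)*(-12875 + 21666))/(-21792 + u) = (15323 + (-2415 - 23309)*(-12875 + 21666))/(-21792 + 17725) = (15323 - 25724*8791)/(-4067) = (15323 - 226139684)*(-1/4067) = -226124361*(-1/4067) = 226124361/4067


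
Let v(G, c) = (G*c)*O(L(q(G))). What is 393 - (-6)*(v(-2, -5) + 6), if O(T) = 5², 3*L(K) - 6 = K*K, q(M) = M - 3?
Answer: 1929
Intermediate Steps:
q(M) = -3 + M
L(K) = 2 + K²/3 (L(K) = 2 + (K*K)/3 = 2 + K²/3)
O(T) = 25
v(G, c) = 25*G*c (v(G, c) = (G*c)*25 = 25*G*c)
393 - (-6)*(v(-2, -5) + 6) = 393 - (-6)*(25*(-2)*(-5) + 6) = 393 - (-6)*(250 + 6) = 393 - (-6)*256 = 393 - 1*(-1536) = 393 + 1536 = 1929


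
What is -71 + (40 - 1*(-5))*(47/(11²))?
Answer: -6476/121 ≈ -53.521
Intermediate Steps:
-71 + (40 - 1*(-5))*(47/(11²)) = -71 + (40 + 5)*(47/121) = -71 + 45*(47*(1/121)) = -71 + 45*(47/121) = -71 + 2115/121 = -6476/121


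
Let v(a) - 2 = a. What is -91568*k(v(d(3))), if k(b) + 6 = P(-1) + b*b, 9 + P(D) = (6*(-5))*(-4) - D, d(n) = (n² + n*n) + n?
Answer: -58145680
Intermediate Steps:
d(n) = n + 2*n² (d(n) = (n² + n²) + n = 2*n² + n = n + 2*n²)
v(a) = 2 + a
P(D) = 111 - D (P(D) = -9 + ((6*(-5))*(-4) - D) = -9 + (-30*(-4) - D) = -9 + (120 - D) = 111 - D)
k(b) = 106 + b² (k(b) = -6 + ((111 - 1*(-1)) + b*b) = -6 + ((111 + 1) + b²) = -6 + (112 + b²) = 106 + b²)
-91568*k(v(d(3))) = -91568*(106 + (2 + 3*(1 + 2*3))²) = -91568*(106 + (2 + 3*(1 + 6))²) = -91568*(106 + (2 + 3*7)²) = -91568*(106 + (2 + 21)²) = -91568*(106 + 23²) = -91568*(106 + 529) = -91568*635 = -58145680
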